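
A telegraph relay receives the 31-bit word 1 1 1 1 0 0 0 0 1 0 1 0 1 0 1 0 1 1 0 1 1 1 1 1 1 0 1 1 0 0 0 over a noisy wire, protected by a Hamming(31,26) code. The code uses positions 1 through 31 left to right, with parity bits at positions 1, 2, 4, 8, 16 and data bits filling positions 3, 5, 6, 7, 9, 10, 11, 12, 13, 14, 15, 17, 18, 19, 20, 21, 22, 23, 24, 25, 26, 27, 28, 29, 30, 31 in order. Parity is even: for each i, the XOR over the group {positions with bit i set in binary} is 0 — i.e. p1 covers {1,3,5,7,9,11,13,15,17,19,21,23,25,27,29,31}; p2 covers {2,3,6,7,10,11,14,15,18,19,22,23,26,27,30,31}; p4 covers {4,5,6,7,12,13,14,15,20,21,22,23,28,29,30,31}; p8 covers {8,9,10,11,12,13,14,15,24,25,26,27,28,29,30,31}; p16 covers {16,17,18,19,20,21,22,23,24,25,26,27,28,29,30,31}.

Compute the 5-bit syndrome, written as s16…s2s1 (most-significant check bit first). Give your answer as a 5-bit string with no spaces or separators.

00001

s1 (pos 1,3,5,7,9,11,13,15,17,19,21,23,25,27,29,31): 1⊕1⊕0⊕0⊕1⊕1⊕1⊕1⊕1⊕0⊕1⊕1⊕1⊕1⊕0⊕0 = 1
s2 (pos 2,3,6,7,10,11,14,15,18,19,22,23,26,27,30,31): 1⊕1⊕0⊕0⊕0⊕1⊕0⊕1⊕1⊕0⊕1⊕1⊕0⊕1⊕0⊕0 = 0
s4 (pos 4,5,6,7,12,13,14,15,20,21,22,23,28,29,30,31): 1⊕0⊕0⊕0⊕0⊕1⊕0⊕1⊕1⊕1⊕1⊕1⊕1⊕0⊕0⊕0 = 0
s8 (pos 8,9,10,11,12,13,14,15,24,25,26,27,28,29,30,31): 0⊕1⊕0⊕1⊕0⊕1⊕0⊕1⊕1⊕1⊕0⊕1⊕1⊕0⊕0⊕0 = 0
s16 (pos 16,17,18,19,20,21,22,23,24,25,26,27,28,29,30,31): 0⊕1⊕1⊕0⊕1⊕1⊕1⊕1⊕1⊕1⊕0⊕1⊕1⊕0⊕0⊕0 = 0
Syndrome s16…s1 = 00001 → error at position 1.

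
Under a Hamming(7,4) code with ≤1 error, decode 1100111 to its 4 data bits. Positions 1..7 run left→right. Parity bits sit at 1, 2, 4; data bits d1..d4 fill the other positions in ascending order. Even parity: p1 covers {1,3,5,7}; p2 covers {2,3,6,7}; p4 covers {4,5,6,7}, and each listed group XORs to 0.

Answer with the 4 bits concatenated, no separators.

s1 (pos 1,3,5,7): 1⊕0⊕1⊕1 = 1
s2 (pos 2,3,6,7): 1⊕0⊕1⊕1 = 1
s4 (pos 4,5,6,7): 0⊕1⊕1⊕1 = 1
Syndrome s4…s1 = 111 → error at position 7.
Flip position 7: 1100111 → 1100110
Read data bits from positions 3,5,6,7: 0110

0110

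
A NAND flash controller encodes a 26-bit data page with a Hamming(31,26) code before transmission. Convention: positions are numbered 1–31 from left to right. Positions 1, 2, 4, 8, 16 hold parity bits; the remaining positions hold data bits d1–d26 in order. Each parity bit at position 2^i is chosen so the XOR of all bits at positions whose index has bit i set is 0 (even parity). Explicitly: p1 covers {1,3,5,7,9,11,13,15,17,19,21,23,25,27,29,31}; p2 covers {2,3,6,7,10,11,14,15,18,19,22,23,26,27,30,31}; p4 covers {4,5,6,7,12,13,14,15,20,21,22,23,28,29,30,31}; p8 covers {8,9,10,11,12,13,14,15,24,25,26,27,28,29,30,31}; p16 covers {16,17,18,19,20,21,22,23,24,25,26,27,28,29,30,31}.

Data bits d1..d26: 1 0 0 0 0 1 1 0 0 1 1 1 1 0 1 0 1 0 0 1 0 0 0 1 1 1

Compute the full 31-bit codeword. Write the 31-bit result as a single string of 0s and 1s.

Place data at non-parity positions: p1 p2 1 p4 0 0 0 p8 0 1 1 0 0 1 1 p16 1 1 0 1 0 1 0 0 1 0 0 0 1 1 1
p1 (pos 1,3,5,7,9,11,13,15,17,19,21,23,25,27,29,31): XOR of data positions = 1⊕0⊕0⊕0⊕1⊕0⊕1⊕1⊕0⊕0⊕0⊕1⊕0⊕1⊕1 = 1
p2 (pos 2,3,6,7,10,11,14,15,18,19,22,23,26,27,30,31): XOR of data positions = 1⊕0⊕0⊕1⊕1⊕1⊕1⊕1⊕0⊕1⊕0⊕0⊕0⊕1⊕1 = 1
p4 (pos 4,5,6,7,12,13,14,15,20,21,22,23,28,29,30,31): XOR of data positions = 0⊕0⊕0⊕0⊕0⊕1⊕1⊕1⊕0⊕1⊕0⊕0⊕1⊕1⊕1 = 1
p8 (pos 8,9,10,11,12,13,14,15,24,25,26,27,28,29,30,31): XOR of data positions = 0⊕1⊕1⊕0⊕0⊕1⊕1⊕0⊕1⊕0⊕0⊕0⊕1⊕1⊕1 = 0
p16 (pos 16,17,18,19,20,21,22,23,24,25,26,27,28,29,30,31): XOR of data positions = 1⊕1⊕0⊕1⊕0⊕1⊕0⊕0⊕1⊕0⊕0⊕0⊕1⊕1⊕1 = 0
Codeword: 1111000001100110110101001000111

1111000001100110110101001000111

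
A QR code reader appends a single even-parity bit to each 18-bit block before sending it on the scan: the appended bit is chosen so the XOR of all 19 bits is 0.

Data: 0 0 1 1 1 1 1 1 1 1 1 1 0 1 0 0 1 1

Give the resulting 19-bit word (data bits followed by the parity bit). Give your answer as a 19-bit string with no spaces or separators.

0011111111110100111

XOR of the 18 data bits: 0⊕0⊕1⊕1⊕1⊕1⊕1⊕1⊕1⊕1⊕1⊕1⊕0⊕1⊕0⊕0⊕1⊕1 = 1
Parity bit = 1 (so all 19 bits XOR to 0).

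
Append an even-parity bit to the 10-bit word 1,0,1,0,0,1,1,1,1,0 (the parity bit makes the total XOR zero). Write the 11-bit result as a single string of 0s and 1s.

10100111100

XOR of the 10 data bits: 1⊕0⊕1⊕0⊕0⊕1⊕1⊕1⊕1⊕0 = 0
Parity bit = 0 (so all 11 bits XOR to 0).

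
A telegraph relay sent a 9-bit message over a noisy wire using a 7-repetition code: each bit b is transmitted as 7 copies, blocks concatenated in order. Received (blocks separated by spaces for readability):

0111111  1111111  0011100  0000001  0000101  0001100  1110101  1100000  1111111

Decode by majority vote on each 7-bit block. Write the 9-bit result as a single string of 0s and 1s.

Block 1 (0111111): 6 ones → 1
Block 2 (1111111): 7 ones → 1
Block 3 (0011100): 3 ones → 0
Block 4 (0000001): 1 one → 0
Block 5 (0000101): 2 ones → 0
Block 6 (0001100): 2 ones → 0
Block 7 (1110101): 5 ones → 1
Block 8 (1100000): 2 ones → 0
Block 9 (1111111): 7 ones → 1

110000101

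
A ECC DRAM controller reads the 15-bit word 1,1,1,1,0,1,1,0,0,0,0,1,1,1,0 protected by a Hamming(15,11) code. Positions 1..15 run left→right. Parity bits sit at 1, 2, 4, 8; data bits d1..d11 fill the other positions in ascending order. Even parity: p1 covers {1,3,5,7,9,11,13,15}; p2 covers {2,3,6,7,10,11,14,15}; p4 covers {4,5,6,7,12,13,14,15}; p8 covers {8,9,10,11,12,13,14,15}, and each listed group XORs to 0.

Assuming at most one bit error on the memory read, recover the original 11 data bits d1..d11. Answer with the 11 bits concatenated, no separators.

s1 (pos 1,3,5,7,9,11,13,15): 1⊕1⊕0⊕1⊕0⊕0⊕1⊕0 = 0
s2 (pos 2,3,6,7,10,11,14,15): 1⊕1⊕1⊕1⊕0⊕0⊕1⊕0 = 1
s4 (pos 4,5,6,7,12,13,14,15): 1⊕0⊕1⊕1⊕1⊕1⊕1⊕0 = 0
s8 (pos 8,9,10,11,12,13,14,15): 0⊕0⊕0⊕0⊕1⊕1⊕1⊕0 = 1
Syndrome s8…s1 = 1010 → error at position 10.
Flip position 10: 111101100001110 → 111101100101110
Read data bits from positions 3,5,6,7,9,10,11,12,13,14,15: 10110101110

10110101110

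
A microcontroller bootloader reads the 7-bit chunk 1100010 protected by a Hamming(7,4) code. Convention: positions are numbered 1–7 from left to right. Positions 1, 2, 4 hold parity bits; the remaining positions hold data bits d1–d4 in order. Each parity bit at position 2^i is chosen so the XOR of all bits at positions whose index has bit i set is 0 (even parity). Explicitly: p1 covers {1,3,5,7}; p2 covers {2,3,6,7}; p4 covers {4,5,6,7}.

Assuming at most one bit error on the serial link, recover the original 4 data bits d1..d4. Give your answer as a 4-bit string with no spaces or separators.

0110

s1 (pos 1,3,5,7): 1⊕0⊕0⊕0 = 1
s2 (pos 2,3,6,7): 1⊕0⊕1⊕0 = 0
s4 (pos 4,5,6,7): 0⊕0⊕1⊕0 = 1
Syndrome s4…s1 = 101 → error at position 5.
Flip position 5: 1100010 → 1100110
Read data bits from positions 3,5,6,7: 0110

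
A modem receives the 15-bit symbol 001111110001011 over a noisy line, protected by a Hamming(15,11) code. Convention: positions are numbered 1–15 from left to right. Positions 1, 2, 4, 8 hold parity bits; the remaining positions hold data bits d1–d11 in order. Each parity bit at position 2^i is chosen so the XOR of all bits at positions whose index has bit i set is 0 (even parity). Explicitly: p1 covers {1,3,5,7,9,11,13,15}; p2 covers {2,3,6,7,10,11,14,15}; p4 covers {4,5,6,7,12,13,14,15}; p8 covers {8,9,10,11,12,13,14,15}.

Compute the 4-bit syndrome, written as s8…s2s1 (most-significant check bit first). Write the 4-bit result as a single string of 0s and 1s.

s1 (pos 1,3,5,7,9,11,13,15): 0⊕1⊕1⊕1⊕0⊕0⊕0⊕1 = 0
s2 (pos 2,3,6,7,10,11,14,15): 0⊕1⊕1⊕1⊕0⊕0⊕1⊕1 = 1
s4 (pos 4,5,6,7,12,13,14,15): 1⊕1⊕1⊕1⊕1⊕0⊕1⊕1 = 1
s8 (pos 8,9,10,11,12,13,14,15): 1⊕0⊕0⊕0⊕1⊕0⊕1⊕1 = 0
Syndrome s8…s1 = 0110 → error at position 6.

0110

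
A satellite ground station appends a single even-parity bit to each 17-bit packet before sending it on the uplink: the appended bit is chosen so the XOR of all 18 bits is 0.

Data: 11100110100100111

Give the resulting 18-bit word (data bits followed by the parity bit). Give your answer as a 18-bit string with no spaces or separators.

111001101001001110

XOR of the 17 data bits: 1⊕1⊕1⊕0⊕0⊕1⊕1⊕0⊕1⊕0⊕0⊕1⊕0⊕0⊕1⊕1⊕1 = 0
Parity bit = 0 (so all 18 bits XOR to 0).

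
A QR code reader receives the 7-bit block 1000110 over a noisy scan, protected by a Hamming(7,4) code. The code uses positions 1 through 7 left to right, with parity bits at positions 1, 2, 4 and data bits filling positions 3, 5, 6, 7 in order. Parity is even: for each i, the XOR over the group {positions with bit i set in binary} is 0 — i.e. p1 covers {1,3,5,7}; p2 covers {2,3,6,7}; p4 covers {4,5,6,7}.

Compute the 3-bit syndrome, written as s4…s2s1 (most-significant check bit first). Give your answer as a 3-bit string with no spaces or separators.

s1 (pos 1,3,5,7): 1⊕0⊕1⊕0 = 0
s2 (pos 2,3,6,7): 0⊕0⊕1⊕0 = 1
s4 (pos 4,5,6,7): 0⊕1⊕1⊕0 = 0
Syndrome s4…s1 = 010 → error at position 2.

010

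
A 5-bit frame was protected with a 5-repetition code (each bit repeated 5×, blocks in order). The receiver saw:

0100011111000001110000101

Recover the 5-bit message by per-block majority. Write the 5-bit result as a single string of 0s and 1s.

Block 1 (01000): 1 one → 0
Block 2 (11111): 5 ones → 1
Block 3 (00000): 0 ones → 0
Block 4 (11100): 3 ones → 1
Block 5 (00101): 2 ones → 0

01010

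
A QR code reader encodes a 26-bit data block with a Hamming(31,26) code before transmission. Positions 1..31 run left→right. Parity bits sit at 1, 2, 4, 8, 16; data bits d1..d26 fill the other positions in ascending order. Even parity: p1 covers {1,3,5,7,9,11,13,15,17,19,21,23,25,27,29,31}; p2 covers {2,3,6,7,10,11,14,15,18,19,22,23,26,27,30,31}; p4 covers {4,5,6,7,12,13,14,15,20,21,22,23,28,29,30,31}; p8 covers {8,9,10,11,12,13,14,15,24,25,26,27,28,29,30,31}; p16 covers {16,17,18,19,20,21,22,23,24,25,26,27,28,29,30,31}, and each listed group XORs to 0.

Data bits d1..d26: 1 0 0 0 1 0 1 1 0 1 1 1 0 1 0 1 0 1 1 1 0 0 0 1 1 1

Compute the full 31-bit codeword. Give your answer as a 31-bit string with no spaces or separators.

1010000010110111101010111000111

Place data at non-parity positions: p1 p2 1 p4 0 0 0 p8 1 0 1 1 0 1 1 p16 1 0 1 0 1 0 1 1 1 0 0 0 1 1 1
p1 (pos 1,3,5,7,9,11,13,15,17,19,21,23,25,27,29,31): XOR of data positions = 1⊕0⊕0⊕1⊕1⊕0⊕1⊕1⊕1⊕1⊕1⊕1⊕0⊕1⊕1 = 1
p2 (pos 2,3,6,7,10,11,14,15,18,19,22,23,26,27,30,31): XOR of data positions = 1⊕0⊕0⊕0⊕1⊕1⊕1⊕0⊕1⊕0⊕1⊕0⊕0⊕1⊕1 = 0
p4 (pos 4,5,6,7,12,13,14,15,20,21,22,23,28,29,30,31): XOR of data positions = 0⊕0⊕0⊕1⊕0⊕1⊕1⊕0⊕1⊕0⊕1⊕0⊕1⊕1⊕1 = 0
p8 (pos 8,9,10,11,12,13,14,15,24,25,26,27,28,29,30,31): XOR of data positions = 1⊕0⊕1⊕1⊕0⊕1⊕1⊕1⊕1⊕0⊕0⊕0⊕1⊕1⊕1 = 0
p16 (pos 16,17,18,19,20,21,22,23,24,25,26,27,28,29,30,31): XOR of data positions = 1⊕0⊕1⊕0⊕1⊕0⊕1⊕1⊕1⊕0⊕0⊕0⊕1⊕1⊕1 = 1
Codeword: 1010000010110111101010111000111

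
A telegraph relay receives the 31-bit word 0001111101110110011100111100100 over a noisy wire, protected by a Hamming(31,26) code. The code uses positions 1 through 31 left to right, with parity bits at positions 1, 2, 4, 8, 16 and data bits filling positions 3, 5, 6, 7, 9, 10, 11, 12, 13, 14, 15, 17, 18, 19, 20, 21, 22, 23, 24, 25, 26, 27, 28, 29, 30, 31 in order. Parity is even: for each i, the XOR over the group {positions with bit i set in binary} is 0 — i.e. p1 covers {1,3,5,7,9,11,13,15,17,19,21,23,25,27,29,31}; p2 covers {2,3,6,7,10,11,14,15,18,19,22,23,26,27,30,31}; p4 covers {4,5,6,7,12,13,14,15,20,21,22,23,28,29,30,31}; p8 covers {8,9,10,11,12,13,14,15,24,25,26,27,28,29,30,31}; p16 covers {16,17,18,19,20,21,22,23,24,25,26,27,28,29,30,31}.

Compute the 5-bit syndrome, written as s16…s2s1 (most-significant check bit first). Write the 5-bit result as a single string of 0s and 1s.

s1 (pos 1,3,5,7,9,11,13,15,17,19,21,23,25,27,29,31): 0⊕0⊕1⊕1⊕0⊕1⊕0⊕1⊕0⊕1⊕0⊕1⊕1⊕0⊕1⊕0 = 0
s2 (pos 2,3,6,7,10,11,14,15,18,19,22,23,26,27,30,31): 0⊕0⊕1⊕1⊕1⊕1⊕1⊕1⊕1⊕1⊕0⊕1⊕1⊕0⊕0⊕0 = 0
s4 (pos 4,5,6,7,12,13,14,15,20,21,22,23,28,29,30,31): 1⊕1⊕1⊕1⊕1⊕0⊕1⊕1⊕1⊕0⊕0⊕1⊕0⊕1⊕0⊕0 = 0
s8 (pos 8,9,10,11,12,13,14,15,24,25,26,27,28,29,30,31): 1⊕0⊕1⊕1⊕1⊕0⊕1⊕1⊕1⊕1⊕1⊕0⊕0⊕1⊕0⊕0 = 0
s16 (pos 16,17,18,19,20,21,22,23,24,25,26,27,28,29,30,31): 0⊕0⊕1⊕1⊕1⊕0⊕0⊕1⊕1⊕1⊕1⊕0⊕0⊕1⊕0⊕0 = 0
Syndrome s16…s1 = 00000 → no error.

00000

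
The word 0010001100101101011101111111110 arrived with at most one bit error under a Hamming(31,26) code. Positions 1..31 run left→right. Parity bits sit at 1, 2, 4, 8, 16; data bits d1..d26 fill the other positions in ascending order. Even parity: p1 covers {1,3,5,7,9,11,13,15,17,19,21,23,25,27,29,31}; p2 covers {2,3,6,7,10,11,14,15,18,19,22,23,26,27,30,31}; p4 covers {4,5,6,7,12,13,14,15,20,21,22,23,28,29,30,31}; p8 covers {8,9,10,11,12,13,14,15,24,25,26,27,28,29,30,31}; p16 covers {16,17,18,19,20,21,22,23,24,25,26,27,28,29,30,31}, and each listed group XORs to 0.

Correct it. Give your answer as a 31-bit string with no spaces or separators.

0010001100101101011101111111111

s1 (pos 1,3,5,7,9,11,13,15,17,19,21,23,25,27,29,31): 0⊕1⊕0⊕1⊕0⊕1⊕1⊕0⊕0⊕1⊕0⊕1⊕1⊕1⊕1⊕0 = 1
s2 (pos 2,3,6,7,10,11,14,15,18,19,22,23,26,27,30,31): 0⊕1⊕0⊕1⊕0⊕1⊕1⊕0⊕1⊕1⊕1⊕1⊕1⊕1⊕1⊕0 = 1
s4 (pos 4,5,6,7,12,13,14,15,20,21,22,23,28,29,30,31): 0⊕0⊕0⊕1⊕0⊕1⊕1⊕0⊕1⊕0⊕1⊕1⊕1⊕1⊕1⊕0 = 1
s8 (pos 8,9,10,11,12,13,14,15,24,25,26,27,28,29,30,31): 1⊕0⊕0⊕1⊕0⊕1⊕1⊕0⊕1⊕1⊕1⊕1⊕1⊕1⊕1⊕0 = 1
s16 (pos 16,17,18,19,20,21,22,23,24,25,26,27,28,29,30,31): 1⊕0⊕1⊕1⊕1⊕0⊕1⊕1⊕1⊕1⊕1⊕1⊕1⊕1⊕1⊕0 = 1
Syndrome s16…s1 = 11111 → error at position 31.
Flip position 31: 0010001100101101011101111111110 → 0010001100101101011101111111111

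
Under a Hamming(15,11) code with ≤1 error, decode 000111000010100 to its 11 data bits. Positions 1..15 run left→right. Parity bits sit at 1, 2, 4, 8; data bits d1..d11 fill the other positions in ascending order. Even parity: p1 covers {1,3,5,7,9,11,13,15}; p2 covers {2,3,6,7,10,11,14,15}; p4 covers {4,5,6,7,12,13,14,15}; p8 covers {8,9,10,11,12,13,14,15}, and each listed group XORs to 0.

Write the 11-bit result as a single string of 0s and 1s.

01100010100

s1 (pos 1,3,5,7,9,11,13,15): 0⊕0⊕1⊕0⊕0⊕1⊕1⊕0 = 1
s2 (pos 2,3,6,7,10,11,14,15): 0⊕0⊕1⊕0⊕0⊕1⊕0⊕0 = 0
s4 (pos 4,5,6,7,12,13,14,15): 1⊕1⊕1⊕0⊕0⊕1⊕0⊕0 = 0
s8 (pos 8,9,10,11,12,13,14,15): 0⊕0⊕0⊕1⊕0⊕1⊕0⊕0 = 0
Syndrome s8…s1 = 0001 → error at position 1.
Flip position 1: 000111000010100 → 100111000010100
Read data bits from positions 3,5,6,7,9,10,11,12,13,14,15: 01100010100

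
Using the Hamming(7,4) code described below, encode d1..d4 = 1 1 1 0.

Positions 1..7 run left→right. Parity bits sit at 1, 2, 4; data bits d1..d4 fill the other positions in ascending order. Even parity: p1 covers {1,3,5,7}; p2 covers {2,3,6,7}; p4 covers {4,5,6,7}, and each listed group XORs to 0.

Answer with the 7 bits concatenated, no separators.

Place data at non-parity positions: p1 p2 1 p4 1 1 0
p1 (pos 1,3,5,7): XOR of data positions = 1⊕1⊕0 = 0
p2 (pos 2,3,6,7): XOR of data positions = 1⊕1⊕0 = 0
p4 (pos 4,5,6,7): XOR of data positions = 1⊕1⊕0 = 0
Codeword: 0010110

0010110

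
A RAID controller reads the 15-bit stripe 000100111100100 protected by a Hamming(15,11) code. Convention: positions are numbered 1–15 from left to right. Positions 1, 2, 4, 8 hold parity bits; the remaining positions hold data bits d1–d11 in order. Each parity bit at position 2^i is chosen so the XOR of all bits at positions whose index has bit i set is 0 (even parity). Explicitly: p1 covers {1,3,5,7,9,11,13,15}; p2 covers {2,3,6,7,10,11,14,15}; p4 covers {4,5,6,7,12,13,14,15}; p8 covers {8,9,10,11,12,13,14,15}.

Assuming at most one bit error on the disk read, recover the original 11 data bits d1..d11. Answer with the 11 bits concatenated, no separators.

01011100100

s1 (pos 1,3,5,7,9,11,13,15): 0⊕0⊕0⊕1⊕1⊕0⊕1⊕0 = 1
s2 (pos 2,3,6,7,10,11,14,15): 0⊕0⊕0⊕1⊕1⊕0⊕0⊕0 = 0
s4 (pos 4,5,6,7,12,13,14,15): 1⊕0⊕0⊕1⊕0⊕1⊕0⊕0 = 1
s8 (pos 8,9,10,11,12,13,14,15): 1⊕1⊕1⊕0⊕0⊕1⊕0⊕0 = 0
Syndrome s8…s1 = 0101 → error at position 5.
Flip position 5: 000100111100100 → 000110111100100
Read data bits from positions 3,5,6,7,9,10,11,12,13,14,15: 01011100100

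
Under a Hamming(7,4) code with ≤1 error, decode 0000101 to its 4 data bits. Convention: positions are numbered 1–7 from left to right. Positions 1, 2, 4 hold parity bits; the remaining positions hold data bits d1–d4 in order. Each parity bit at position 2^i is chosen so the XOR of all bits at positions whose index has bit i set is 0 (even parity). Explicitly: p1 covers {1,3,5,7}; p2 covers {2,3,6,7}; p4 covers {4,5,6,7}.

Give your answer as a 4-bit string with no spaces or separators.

0101

s1 (pos 1,3,5,7): 0⊕0⊕1⊕1 = 0
s2 (pos 2,3,6,7): 0⊕0⊕0⊕1 = 1
s4 (pos 4,5,6,7): 0⊕1⊕0⊕1 = 0
Syndrome s4…s1 = 010 → error at position 2.
Flip position 2: 0000101 → 0100101
Read data bits from positions 3,5,6,7: 0101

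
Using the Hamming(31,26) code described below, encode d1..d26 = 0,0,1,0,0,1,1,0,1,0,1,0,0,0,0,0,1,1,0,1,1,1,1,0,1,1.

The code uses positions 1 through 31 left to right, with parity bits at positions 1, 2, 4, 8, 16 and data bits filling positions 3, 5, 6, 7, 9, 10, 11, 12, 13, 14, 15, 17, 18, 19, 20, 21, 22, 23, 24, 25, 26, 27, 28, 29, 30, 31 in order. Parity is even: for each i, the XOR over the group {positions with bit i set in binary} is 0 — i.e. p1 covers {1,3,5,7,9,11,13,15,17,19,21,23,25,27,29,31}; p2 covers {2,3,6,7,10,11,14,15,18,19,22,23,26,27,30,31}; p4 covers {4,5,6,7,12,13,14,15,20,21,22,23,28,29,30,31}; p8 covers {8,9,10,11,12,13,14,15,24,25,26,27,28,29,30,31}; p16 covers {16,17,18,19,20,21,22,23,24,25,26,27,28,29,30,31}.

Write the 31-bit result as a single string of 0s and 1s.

1000010001101010000001101111011

Place data at non-parity positions: p1 p2 0 p4 0 1 0 p8 0 1 1 0 1 0 1 p16 0 0 0 0 0 1 1 0 1 1 1 1 0 1 1
p1 (pos 1,3,5,7,9,11,13,15,17,19,21,23,25,27,29,31): XOR of data positions = 0⊕0⊕0⊕0⊕1⊕1⊕1⊕0⊕0⊕0⊕1⊕1⊕1⊕0⊕1 = 1
p2 (pos 2,3,6,7,10,11,14,15,18,19,22,23,26,27,30,31): XOR of data positions = 0⊕1⊕0⊕1⊕1⊕0⊕1⊕0⊕0⊕1⊕1⊕1⊕1⊕1⊕1 = 0
p4 (pos 4,5,6,7,12,13,14,15,20,21,22,23,28,29,30,31): XOR of data positions = 0⊕1⊕0⊕0⊕1⊕0⊕1⊕0⊕0⊕1⊕1⊕1⊕0⊕1⊕1 = 0
p8 (pos 8,9,10,11,12,13,14,15,24,25,26,27,28,29,30,31): XOR of data positions = 0⊕1⊕1⊕0⊕1⊕0⊕1⊕0⊕1⊕1⊕1⊕1⊕0⊕1⊕1 = 0
p16 (pos 16,17,18,19,20,21,22,23,24,25,26,27,28,29,30,31): XOR of data positions = 0⊕0⊕0⊕0⊕0⊕1⊕1⊕0⊕1⊕1⊕1⊕1⊕0⊕1⊕1 = 0
Codeword: 1000010001101010000001101111011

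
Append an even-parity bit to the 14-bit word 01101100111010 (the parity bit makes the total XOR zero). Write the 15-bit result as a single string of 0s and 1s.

011011001110100

XOR of the 14 data bits: 0⊕1⊕1⊕0⊕1⊕1⊕0⊕0⊕1⊕1⊕1⊕0⊕1⊕0 = 0
Parity bit = 0 (so all 15 bits XOR to 0).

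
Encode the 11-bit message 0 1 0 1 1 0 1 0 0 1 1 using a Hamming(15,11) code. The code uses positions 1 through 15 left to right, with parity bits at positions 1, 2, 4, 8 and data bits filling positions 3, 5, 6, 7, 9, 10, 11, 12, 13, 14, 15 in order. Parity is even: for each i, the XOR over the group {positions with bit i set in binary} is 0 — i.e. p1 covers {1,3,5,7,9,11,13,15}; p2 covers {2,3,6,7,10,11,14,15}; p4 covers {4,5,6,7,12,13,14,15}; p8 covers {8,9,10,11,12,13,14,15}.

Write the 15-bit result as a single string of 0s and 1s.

100010101010011

Place data at non-parity positions: p1 p2 0 p4 1 0 1 p8 1 0 1 0 0 1 1
p1 (pos 1,3,5,7,9,11,13,15): XOR of data positions = 0⊕1⊕1⊕1⊕1⊕0⊕1 = 1
p2 (pos 2,3,6,7,10,11,14,15): XOR of data positions = 0⊕0⊕1⊕0⊕1⊕1⊕1 = 0
p4 (pos 4,5,6,7,12,13,14,15): XOR of data positions = 1⊕0⊕1⊕0⊕0⊕1⊕1 = 0
p8 (pos 8,9,10,11,12,13,14,15): XOR of data positions = 1⊕0⊕1⊕0⊕0⊕1⊕1 = 0
Codeword: 100010101010011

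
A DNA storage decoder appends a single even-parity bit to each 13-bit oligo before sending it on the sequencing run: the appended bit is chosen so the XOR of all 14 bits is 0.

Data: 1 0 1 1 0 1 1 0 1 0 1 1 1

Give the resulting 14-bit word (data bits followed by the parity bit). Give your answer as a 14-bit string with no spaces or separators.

10110110101111

XOR of the 13 data bits: 1⊕0⊕1⊕1⊕0⊕1⊕1⊕0⊕1⊕0⊕1⊕1⊕1 = 1
Parity bit = 1 (so all 14 bits XOR to 0).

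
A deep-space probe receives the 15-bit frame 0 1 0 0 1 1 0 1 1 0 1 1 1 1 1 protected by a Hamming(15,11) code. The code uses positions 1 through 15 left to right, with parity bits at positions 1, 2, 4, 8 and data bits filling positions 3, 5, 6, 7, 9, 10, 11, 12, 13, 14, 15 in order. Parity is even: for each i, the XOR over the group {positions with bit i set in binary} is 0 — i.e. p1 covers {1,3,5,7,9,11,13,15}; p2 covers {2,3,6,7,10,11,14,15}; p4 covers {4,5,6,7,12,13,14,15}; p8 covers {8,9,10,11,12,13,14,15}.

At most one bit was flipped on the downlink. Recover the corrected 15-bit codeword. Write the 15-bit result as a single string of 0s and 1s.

s1 (pos 1,3,5,7,9,11,13,15): 0⊕0⊕1⊕0⊕1⊕1⊕1⊕1 = 1
s2 (pos 2,3,6,7,10,11,14,15): 1⊕0⊕1⊕0⊕0⊕1⊕1⊕1 = 1
s4 (pos 4,5,6,7,12,13,14,15): 0⊕1⊕1⊕0⊕1⊕1⊕1⊕1 = 0
s8 (pos 8,9,10,11,12,13,14,15): 1⊕1⊕0⊕1⊕1⊕1⊕1⊕1 = 1
Syndrome s8…s1 = 1011 → error at position 11.
Flip position 11: 010011011011111 → 010011011001111

010011011001111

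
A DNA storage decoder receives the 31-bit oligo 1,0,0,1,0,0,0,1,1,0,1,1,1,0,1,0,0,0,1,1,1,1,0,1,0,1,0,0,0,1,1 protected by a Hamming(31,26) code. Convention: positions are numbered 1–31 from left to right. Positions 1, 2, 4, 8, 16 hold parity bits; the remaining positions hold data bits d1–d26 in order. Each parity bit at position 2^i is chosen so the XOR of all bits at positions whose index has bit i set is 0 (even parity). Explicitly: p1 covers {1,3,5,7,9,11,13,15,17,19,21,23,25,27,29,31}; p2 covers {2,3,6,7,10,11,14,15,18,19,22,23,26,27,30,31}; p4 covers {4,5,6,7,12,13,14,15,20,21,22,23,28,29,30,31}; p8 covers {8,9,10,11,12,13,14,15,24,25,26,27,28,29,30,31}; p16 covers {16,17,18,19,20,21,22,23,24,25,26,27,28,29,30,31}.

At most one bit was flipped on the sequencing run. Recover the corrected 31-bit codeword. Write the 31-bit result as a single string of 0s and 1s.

s1 (pos 1,3,5,7,9,11,13,15,17,19,21,23,25,27,29,31): 1⊕0⊕0⊕0⊕1⊕1⊕1⊕1⊕0⊕1⊕1⊕0⊕0⊕0⊕0⊕1 = 0
s2 (pos 2,3,6,7,10,11,14,15,18,19,22,23,26,27,30,31): 0⊕0⊕0⊕0⊕0⊕1⊕0⊕1⊕0⊕1⊕1⊕0⊕1⊕0⊕1⊕1 = 1
s4 (pos 4,5,6,7,12,13,14,15,20,21,22,23,28,29,30,31): 1⊕0⊕0⊕0⊕1⊕1⊕0⊕1⊕1⊕1⊕1⊕0⊕0⊕0⊕1⊕1 = 1
s8 (pos 8,9,10,11,12,13,14,15,24,25,26,27,28,29,30,31): 1⊕1⊕0⊕1⊕1⊕1⊕0⊕1⊕1⊕0⊕1⊕0⊕0⊕0⊕1⊕1 = 0
s16 (pos 16,17,18,19,20,21,22,23,24,25,26,27,28,29,30,31): 0⊕0⊕0⊕1⊕1⊕1⊕1⊕0⊕1⊕0⊕1⊕0⊕0⊕0⊕1⊕1 = 0
Syndrome s16…s1 = 00110 → error at position 6.
Flip position 6: 1001000110111010001111010100011 → 1001010110111010001111010100011

1001010110111010001111010100011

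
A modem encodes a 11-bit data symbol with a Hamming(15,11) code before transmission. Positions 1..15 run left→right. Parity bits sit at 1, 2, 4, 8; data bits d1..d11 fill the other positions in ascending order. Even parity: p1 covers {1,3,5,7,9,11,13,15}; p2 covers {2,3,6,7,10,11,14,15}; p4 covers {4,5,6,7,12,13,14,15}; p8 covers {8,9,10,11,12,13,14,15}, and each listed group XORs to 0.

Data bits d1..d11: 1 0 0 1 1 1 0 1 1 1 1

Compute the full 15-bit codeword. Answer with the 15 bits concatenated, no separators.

Place data at non-parity positions: p1 p2 1 p4 0 0 1 p8 1 1 0 1 1 1 1
p1 (pos 1,3,5,7,9,11,13,15): XOR of data positions = 1⊕0⊕1⊕1⊕0⊕1⊕1 = 1
p2 (pos 2,3,6,7,10,11,14,15): XOR of data positions = 1⊕0⊕1⊕1⊕0⊕1⊕1 = 1
p4 (pos 4,5,6,7,12,13,14,15): XOR of data positions = 0⊕0⊕1⊕1⊕1⊕1⊕1 = 1
p8 (pos 8,9,10,11,12,13,14,15): XOR of data positions = 1⊕1⊕0⊕1⊕1⊕1⊕1 = 0
Codeword: 111100101101111

111100101101111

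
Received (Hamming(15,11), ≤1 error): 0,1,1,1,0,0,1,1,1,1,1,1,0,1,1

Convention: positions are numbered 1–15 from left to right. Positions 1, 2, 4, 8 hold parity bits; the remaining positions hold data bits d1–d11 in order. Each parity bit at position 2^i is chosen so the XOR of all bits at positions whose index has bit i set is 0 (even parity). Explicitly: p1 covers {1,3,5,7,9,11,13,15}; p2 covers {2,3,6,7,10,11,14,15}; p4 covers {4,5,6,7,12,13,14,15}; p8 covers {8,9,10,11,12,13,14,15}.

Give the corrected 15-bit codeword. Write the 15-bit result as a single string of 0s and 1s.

011100111111010

s1 (pos 1,3,5,7,9,11,13,15): 0⊕1⊕0⊕1⊕1⊕1⊕0⊕1 = 1
s2 (pos 2,3,6,7,10,11,14,15): 1⊕1⊕0⊕1⊕1⊕1⊕1⊕1 = 1
s4 (pos 4,5,6,7,12,13,14,15): 1⊕0⊕0⊕1⊕1⊕0⊕1⊕1 = 1
s8 (pos 8,9,10,11,12,13,14,15): 1⊕1⊕1⊕1⊕1⊕0⊕1⊕1 = 1
Syndrome s8…s1 = 1111 → error at position 15.
Flip position 15: 011100111111011 → 011100111111010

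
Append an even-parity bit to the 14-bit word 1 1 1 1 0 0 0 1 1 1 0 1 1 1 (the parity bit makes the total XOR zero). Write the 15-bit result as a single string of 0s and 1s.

111100011101110

XOR of the 14 data bits: 1⊕1⊕1⊕1⊕0⊕0⊕0⊕1⊕1⊕1⊕0⊕1⊕1⊕1 = 0
Parity bit = 0 (so all 15 bits XOR to 0).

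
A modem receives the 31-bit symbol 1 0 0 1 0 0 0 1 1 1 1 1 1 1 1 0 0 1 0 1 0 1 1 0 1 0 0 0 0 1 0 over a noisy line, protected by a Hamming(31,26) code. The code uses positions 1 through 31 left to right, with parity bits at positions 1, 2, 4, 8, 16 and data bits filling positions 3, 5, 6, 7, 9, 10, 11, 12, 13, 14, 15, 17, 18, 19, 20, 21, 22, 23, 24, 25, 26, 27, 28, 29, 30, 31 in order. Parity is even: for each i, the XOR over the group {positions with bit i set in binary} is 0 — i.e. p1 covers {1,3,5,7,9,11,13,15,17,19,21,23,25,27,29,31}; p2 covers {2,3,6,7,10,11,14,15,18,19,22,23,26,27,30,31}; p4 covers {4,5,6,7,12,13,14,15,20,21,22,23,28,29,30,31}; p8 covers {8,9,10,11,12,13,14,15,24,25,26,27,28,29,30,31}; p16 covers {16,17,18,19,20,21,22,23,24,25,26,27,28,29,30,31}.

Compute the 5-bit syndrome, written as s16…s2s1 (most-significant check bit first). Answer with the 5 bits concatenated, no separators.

00101

s1 (pos 1,3,5,7,9,11,13,15,17,19,21,23,25,27,29,31): 1⊕0⊕0⊕0⊕1⊕1⊕1⊕1⊕0⊕0⊕0⊕1⊕1⊕0⊕0⊕0 = 1
s2 (pos 2,3,6,7,10,11,14,15,18,19,22,23,26,27,30,31): 0⊕0⊕0⊕0⊕1⊕1⊕1⊕1⊕1⊕0⊕1⊕1⊕0⊕0⊕1⊕0 = 0
s4 (pos 4,5,6,7,12,13,14,15,20,21,22,23,28,29,30,31): 1⊕0⊕0⊕0⊕1⊕1⊕1⊕1⊕1⊕0⊕1⊕1⊕0⊕0⊕1⊕0 = 1
s8 (pos 8,9,10,11,12,13,14,15,24,25,26,27,28,29,30,31): 1⊕1⊕1⊕1⊕1⊕1⊕1⊕1⊕0⊕1⊕0⊕0⊕0⊕0⊕1⊕0 = 0
s16 (pos 16,17,18,19,20,21,22,23,24,25,26,27,28,29,30,31): 0⊕0⊕1⊕0⊕1⊕0⊕1⊕1⊕0⊕1⊕0⊕0⊕0⊕0⊕1⊕0 = 0
Syndrome s16…s1 = 00101 → error at position 5.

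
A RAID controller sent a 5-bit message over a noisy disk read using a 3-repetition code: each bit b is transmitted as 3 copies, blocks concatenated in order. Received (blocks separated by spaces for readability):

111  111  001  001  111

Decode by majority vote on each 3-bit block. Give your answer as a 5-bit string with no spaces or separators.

11001

Block 1 (111): 3 ones → 1
Block 2 (111): 3 ones → 1
Block 3 (001): 1 one → 0
Block 4 (001): 1 one → 0
Block 5 (111): 3 ones → 1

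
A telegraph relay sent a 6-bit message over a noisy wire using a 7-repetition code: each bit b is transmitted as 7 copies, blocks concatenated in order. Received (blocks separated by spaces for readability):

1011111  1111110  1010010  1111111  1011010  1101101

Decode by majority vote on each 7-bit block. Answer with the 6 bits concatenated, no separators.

110111

Block 1 (1011111): 6 ones → 1
Block 2 (1111110): 6 ones → 1
Block 3 (1010010): 3 ones → 0
Block 4 (1111111): 7 ones → 1
Block 5 (1011010): 4 ones → 1
Block 6 (1101101): 5 ones → 1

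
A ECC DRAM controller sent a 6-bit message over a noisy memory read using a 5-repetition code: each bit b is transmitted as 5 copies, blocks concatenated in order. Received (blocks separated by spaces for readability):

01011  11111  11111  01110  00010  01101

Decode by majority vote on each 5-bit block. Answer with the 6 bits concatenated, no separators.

111101

Block 1 (01011): 3 ones → 1
Block 2 (11111): 5 ones → 1
Block 3 (11111): 5 ones → 1
Block 4 (01110): 3 ones → 1
Block 5 (00010): 1 one → 0
Block 6 (01101): 3 ones → 1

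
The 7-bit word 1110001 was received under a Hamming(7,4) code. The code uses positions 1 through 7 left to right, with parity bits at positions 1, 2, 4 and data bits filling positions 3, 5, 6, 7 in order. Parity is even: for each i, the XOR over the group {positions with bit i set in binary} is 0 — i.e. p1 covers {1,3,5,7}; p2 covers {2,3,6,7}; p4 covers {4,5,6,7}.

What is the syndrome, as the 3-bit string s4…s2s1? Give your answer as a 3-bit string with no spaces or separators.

111

s1 (pos 1,3,5,7): 1⊕1⊕0⊕1 = 1
s2 (pos 2,3,6,7): 1⊕1⊕0⊕1 = 1
s4 (pos 4,5,6,7): 0⊕0⊕0⊕1 = 1
Syndrome s4…s1 = 111 → error at position 7.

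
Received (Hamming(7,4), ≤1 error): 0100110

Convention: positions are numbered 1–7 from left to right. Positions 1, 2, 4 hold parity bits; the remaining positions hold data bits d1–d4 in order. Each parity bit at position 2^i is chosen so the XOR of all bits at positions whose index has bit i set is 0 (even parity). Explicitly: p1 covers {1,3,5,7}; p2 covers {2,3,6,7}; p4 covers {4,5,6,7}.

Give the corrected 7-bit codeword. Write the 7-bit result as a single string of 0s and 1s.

s1 (pos 1,3,5,7): 0⊕0⊕1⊕0 = 1
s2 (pos 2,3,6,7): 1⊕0⊕1⊕0 = 0
s4 (pos 4,5,6,7): 0⊕1⊕1⊕0 = 0
Syndrome s4…s1 = 001 → error at position 1.
Flip position 1: 0100110 → 1100110

1100110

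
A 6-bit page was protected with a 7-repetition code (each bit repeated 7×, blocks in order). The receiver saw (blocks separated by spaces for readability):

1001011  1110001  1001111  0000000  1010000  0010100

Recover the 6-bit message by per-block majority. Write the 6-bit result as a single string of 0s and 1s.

111000

Block 1 (1001011): 4 ones → 1
Block 2 (1110001): 4 ones → 1
Block 3 (1001111): 5 ones → 1
Block 4 (0000000): 0 ones → 0
Block 5 (1010000): 2 ones → 0
Block 6 (0010100): 2 ones → 0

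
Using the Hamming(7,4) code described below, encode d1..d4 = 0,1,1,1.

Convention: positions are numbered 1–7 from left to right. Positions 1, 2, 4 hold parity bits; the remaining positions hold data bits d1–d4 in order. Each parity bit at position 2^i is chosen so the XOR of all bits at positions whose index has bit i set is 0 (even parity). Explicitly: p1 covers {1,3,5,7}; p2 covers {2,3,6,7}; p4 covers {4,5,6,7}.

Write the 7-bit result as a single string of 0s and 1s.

Place data at non-parity positions: p1 p2 0 p4 1 1 1
p1 (pos 1,3,5,7): XOR of data positions = 0⊕1⊕1 = 0
p2 (pos 2,3,6,7): XOR of data positions = 0⊕1⊕1 = 0
p4 (pos 4,5,6,7): XOR of data positions = 1⊕1⊕1 = 1
Codeword: 0001111

0001111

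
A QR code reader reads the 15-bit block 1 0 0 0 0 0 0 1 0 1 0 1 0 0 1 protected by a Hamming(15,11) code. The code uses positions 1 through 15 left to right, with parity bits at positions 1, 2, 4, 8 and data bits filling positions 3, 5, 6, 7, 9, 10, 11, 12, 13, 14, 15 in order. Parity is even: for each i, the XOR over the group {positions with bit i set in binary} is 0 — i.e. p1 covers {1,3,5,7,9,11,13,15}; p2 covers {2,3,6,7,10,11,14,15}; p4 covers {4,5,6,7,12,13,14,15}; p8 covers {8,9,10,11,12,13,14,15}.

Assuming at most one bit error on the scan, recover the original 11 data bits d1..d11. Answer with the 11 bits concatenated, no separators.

00000101001

s1 (pos 1,3,5,7,9,11,13,15): 1⊕0⊕0⊕0⊕0⊕0⊕0⊕1 = 0
s2 (pos 2,3,6,7,10,11,14,15): 0⊕0⊕0⊕0⊕1⊕0⊕0⊕1 = 0
s4 (pos 4,5,6,7,12,13,14,15): 0⊕0⊕0⊕0⊕1⊕0⊕0⊕1 = 0
s8 (pos 8,9,10,11,12,13,14,15): 1⊕0⊕1⊕0⊕1⊕0⊕0⊕1 = 0
Syndrome s8…s1 = 0000 → no error.
Read data bits from positions 3,5,6,7,9,10,11,12,13,14,15: 00000101001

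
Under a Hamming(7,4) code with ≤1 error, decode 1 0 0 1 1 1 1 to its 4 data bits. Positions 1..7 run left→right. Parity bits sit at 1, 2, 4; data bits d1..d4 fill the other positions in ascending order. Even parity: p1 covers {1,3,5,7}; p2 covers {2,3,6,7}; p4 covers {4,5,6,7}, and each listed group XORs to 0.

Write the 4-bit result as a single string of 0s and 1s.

s1 (pos 1,3,5,7): 1⊕0⊕1⊕1 = 1
s2 (pos 2,3,6,7): 0⊕0⊕1⊕1 = 0
s4 (pos 4,5,6,7): 1⊕1⊕1⊕1 = 0
Syndrome s4…s1 = 001 → error at position 1.
Flip position 1: 1001111 → 0001111
Read data bits from positions 3,5,6,7: 0111

0111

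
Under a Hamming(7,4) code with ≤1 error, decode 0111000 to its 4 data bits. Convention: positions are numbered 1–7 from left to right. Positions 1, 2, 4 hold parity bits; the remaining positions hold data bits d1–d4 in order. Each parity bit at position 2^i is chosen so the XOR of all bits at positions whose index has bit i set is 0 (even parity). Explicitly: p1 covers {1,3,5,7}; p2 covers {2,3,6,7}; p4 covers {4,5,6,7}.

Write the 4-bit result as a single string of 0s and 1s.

1100

s1 (pos 1,3,5,7): 0⊕1⊕0⊕0 = 1
s2 (pos 2,3,6,7): 1⊕1⊕0⊕0 = 0
s4 (pos 4,5,6,7): 1⊕0⊕0⊕0 = 1
Syndrome s4…s1 = 101 → error at position 5.
Flip position 5: 0111000 → 0111100
Read data bits from positions 3,5,6,7: 1100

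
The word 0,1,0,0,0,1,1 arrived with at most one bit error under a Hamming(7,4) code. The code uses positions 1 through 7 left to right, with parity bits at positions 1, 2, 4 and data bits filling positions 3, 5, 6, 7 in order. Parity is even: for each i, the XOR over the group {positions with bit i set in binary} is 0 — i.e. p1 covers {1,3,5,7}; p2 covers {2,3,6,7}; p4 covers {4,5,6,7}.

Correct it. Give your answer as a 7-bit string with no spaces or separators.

s1 (pos 1,3,5,7): 0⊕0⊕0⊕1 = 1
s2 (pos 2,3,6,7): 1⊕0⊕1⊕1 = 1
s4 (pos 4,5,6,7): 0⊕0⊕1⊕1 = 0
Syndrome s4…s1 = 011 → error at position 3.
Flip position 3: 0100011 → 0110011

0110011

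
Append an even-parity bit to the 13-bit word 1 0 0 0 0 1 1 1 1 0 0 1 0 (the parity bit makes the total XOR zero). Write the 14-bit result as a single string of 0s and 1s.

10000111100100

XOR of the 13 data bits: 1⊕0⊕0⊕0⊕0⊕1⊕1⊕1⊕1⊕0⊕0⊕1⊕0 = 0
Parity bit = 0 (so all 14 bits XOR to 0).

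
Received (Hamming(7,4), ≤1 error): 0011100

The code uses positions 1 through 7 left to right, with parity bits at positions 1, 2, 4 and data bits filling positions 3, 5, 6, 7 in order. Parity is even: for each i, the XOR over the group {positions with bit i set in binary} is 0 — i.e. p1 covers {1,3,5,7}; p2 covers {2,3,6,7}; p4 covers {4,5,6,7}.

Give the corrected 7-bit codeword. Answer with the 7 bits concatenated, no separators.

s1 (pos 1,3,5,7): 0⊕1⊕1⊕0 = 0
s2 (pos 2,3,6,7): 0⊕1⊕0⊕0 = 1
s4 (pos 4,5,6,7): 1⊕1⊕0⊕0 = 0
Syndrome s4…s1 = 010 → error at position 2.
Flip position 2: 0011100 → 0111100

0111100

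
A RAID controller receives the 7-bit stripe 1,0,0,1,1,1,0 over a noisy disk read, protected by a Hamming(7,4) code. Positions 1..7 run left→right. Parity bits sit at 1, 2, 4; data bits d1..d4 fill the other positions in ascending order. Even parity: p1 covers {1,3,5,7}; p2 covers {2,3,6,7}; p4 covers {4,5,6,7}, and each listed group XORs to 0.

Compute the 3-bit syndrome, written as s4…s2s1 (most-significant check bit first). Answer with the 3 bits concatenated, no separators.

110

s1 (pos 1,3,5,7): 1⊕0⊕1⊕0 = 0
s2 (pos 2,3,6,7): 0⊕0⊕1⊕0 = 1
s4 (pos 4,5,6,7): 1⊕1⊕1⊕0 = 1
Syndrome s4…s1 = 110 → error at position 6.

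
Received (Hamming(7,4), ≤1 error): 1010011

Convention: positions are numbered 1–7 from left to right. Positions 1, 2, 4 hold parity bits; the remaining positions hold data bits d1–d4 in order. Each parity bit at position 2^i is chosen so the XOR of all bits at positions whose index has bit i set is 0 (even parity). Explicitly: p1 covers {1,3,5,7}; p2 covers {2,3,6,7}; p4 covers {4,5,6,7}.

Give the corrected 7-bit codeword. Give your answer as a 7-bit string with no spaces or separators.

1000011

s1 (pos 1,3,5,7): 1⊕1⊕0⊕1 = 1
s2 (pos 2,3,6,7): 0⊕1⊕1⊕1 = 1
s4 (pos 4,5,6,7): 0⊕0⊕1⊕1 = 0
Syndrome s4…s1 = 011 → error at position 3.
Flip position 3: 1010011 → 1000011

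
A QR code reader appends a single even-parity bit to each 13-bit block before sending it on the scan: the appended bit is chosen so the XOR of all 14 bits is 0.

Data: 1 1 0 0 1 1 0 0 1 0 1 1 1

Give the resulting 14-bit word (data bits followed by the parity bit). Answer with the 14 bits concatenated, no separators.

11001100101110

XOR of the 13 data bits: 1⊕1⊕0⊕0⊕1⊕1⊕0⊕0⊕1⊕0⊕1⊕1⊕1 = 0
Parity bit = 0 (so all 14 bits XOR to 0).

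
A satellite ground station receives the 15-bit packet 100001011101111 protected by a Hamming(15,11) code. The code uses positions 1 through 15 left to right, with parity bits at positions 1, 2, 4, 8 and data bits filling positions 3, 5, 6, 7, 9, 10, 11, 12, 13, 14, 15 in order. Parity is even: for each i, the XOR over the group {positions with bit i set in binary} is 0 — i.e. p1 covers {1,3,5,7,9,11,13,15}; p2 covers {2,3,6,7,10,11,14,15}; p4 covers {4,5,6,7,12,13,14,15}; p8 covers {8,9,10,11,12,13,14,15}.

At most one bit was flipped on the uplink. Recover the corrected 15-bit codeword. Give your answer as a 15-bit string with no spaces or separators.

s1 (pos 1,3,5,7,9,11,13,15): 1⊕0⊕0⊕0⊕1⊕0⊕1⊕1 = 0
s2 (pos 2,3,6,7,10,11,14,15): 0⊕0⊕1⊕0⊕1⊕0⊕1⊕1 = 0
s4 (pos 4,5,6,7,12,13,14,15): 0⊕0⊕1⊕0⊕1⊕1⊕1⊕1 = 1
s8 (pos 8,9,10,11,12,13,14,15): 1⊕1⊕1⊕0⊕1⊕1⊕1⊕1 = 1
Syndrome s8…s1 = 1100 → error at position 12.
Flip position 12: 100001011101111 → 100001011100111

100001011100111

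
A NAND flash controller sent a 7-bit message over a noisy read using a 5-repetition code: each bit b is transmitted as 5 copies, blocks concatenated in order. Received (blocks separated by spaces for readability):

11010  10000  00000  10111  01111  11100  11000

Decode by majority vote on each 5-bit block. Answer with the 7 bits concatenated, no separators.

1001110

Block 1 (11010): 3 ones → 1
Block 2 (10000): 1 one → 0
Block 3 (00000): 0 ones → 0
Block 4 (10111): 4 ones → 1
Block 5 (01111): 4 ones → 1
Block 6 (11100): 3 ones → 1
Block 7 (11000): 2 ones → 0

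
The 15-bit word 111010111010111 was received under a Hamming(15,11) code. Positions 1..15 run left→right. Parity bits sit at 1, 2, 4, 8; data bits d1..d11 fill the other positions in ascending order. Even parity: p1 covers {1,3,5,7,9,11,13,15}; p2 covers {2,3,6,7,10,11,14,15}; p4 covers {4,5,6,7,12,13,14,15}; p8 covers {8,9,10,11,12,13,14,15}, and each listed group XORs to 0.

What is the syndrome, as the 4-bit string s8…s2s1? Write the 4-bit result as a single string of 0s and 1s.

s1 (pos 1,3,5,7,9,11,13,15): 1⊕1⊕1⊕1⊕1⊕1⊕1⊕1 = 0
s2 (pos 2,3,6,7,10,11,14,15): 1⊕1⊕0⊕1⊕0⊕1⊕1⊕1 = 0
s4 (pos 4,5,6,7,12,13,14,15): 0⊕1⊕0⊕1⊕0⊕1⊕1⊕1 = 1
s8 (pos 8,9,10,11,12,13,14,15): 1⊕1⊕0⊕1⊕0⊕1⊕1⊕1 = 0
Syndrome s8…s1 = 0100 → error at position 4.

0100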